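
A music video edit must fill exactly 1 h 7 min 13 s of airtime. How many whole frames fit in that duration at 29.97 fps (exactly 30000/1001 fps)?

1 h 7 min 13 s = 4033 s.
Frames = 4033 × 30000/1001 = 120990000/1001 ≈ 120869.1309.
Complete frames: 120869.

120869 frames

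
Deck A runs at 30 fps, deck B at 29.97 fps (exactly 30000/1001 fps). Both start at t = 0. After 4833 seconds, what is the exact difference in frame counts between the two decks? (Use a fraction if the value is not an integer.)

A emits 30 × 4833 = 144990 frames; B emits 30000/1001 × 4833 = 144990000/1001.
Difference = 144990/1001 frames (≈ 144.8452); B is behind A.

144990/1001 frames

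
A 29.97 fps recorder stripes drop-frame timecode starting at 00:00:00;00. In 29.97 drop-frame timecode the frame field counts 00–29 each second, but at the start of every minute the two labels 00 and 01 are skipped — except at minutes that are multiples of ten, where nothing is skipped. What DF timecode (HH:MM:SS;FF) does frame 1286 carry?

Each 10-minute DF block holds 10 × 60 × 30 − 9 × 2 = 17982 frames. 1286 ÷ 17982 → 0 full blocks, remainder 1286.
Within the partial block the first minute is 1800 frames and each further minute 1798, so 0 further minute boundaries passed. Total skipped labels = 18 × 0 + 2 × 0 = 0.
Non-drop label index = 1286 + 0 = 1286; at 30 labels/s that is 00:00:42:26, i.e. DF 00:00:42;26.

00:00:42;26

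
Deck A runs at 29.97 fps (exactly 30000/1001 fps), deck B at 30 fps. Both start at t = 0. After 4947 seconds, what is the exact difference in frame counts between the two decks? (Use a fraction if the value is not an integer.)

148410/1001 frames

A emits 30000/1001 × 4947 = 148410000/1001 frames; B emits 30 × 4947 = 148410.
Difference = 148410/1001 frames (≈ 148.2617); B is ahead of A.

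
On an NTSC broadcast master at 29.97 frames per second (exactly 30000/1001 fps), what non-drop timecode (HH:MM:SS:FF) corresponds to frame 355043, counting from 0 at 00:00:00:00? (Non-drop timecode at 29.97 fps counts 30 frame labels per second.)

355043 ÷ 30 = 11834 full seconds, remainder 23 frames.
11834 s = 3 h 17 min 14 s.
Timecode: 03:17:14:23.

03:17:14:23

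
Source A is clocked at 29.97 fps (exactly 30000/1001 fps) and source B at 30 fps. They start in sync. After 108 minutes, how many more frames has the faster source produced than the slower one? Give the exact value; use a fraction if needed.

108 min = 6480 s.
A emits 30000/1001 × 6480 = 194400000/1001 frames; B emits 30 × 6480 = 194400.
Difference = 194400/1001 frames (≈ 194.2058); B is ahead of A.

194400/1001 frames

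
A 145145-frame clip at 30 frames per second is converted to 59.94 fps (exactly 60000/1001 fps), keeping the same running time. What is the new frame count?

Target frames = source frames × (target rate / source rate) = 145145 × (60000/1001)/(30) = 145145 × 2000/1001 = 290000.

290000 frames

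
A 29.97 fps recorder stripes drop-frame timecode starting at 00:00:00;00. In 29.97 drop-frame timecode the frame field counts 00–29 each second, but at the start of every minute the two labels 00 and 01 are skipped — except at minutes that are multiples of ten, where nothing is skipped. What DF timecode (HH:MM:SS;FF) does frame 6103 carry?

Each 10-minute DF block holds 10 × 60 × 30 − 9 × 2 = 17982 frames. 6103 ÷ 17982 → 0 full blocks, remainder 6103.
Within the partial block the first minute is 1800 frames and each further minute 1798, so 3 further minute boundaries passed. Total skipped labels = 18 × 0 + 2 × 3 = 6.
Non-drop label index = 6103 + 6 = 6109; at 30 labels/s that is 00:03:23:19, i.e. DF 00:03:23;19.

00:03:23;19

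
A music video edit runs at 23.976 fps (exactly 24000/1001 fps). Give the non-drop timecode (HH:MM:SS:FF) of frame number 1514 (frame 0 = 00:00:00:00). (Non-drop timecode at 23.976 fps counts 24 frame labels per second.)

00:01:03:02

1514 ÷ 24 = 63 full seconds, remainder 2 frames.
63 s = 0 h 1 min 3 s.
Timecode: 00:01:03:02.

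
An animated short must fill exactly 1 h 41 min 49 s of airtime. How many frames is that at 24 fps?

1 h 41 min 49 s = 6109 s.
Frames = 6109 × 24 = 146616.

146616 frames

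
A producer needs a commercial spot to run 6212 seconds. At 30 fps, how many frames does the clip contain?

Frames = 6212 × 30 = 186360.

186360 frames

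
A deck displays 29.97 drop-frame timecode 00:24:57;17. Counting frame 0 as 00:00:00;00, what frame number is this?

As if non-drop at 30 labels/s: (0 × 3600 + 24 × 60 + 57) × 30 + 17 = 44927.
Minute boundaries passed: 24; those not divisible by 10: 24 − 2 = 22; dropped labels = 2 × 22 = 44.
Actual frame index = 44927 − 44 = 44883.

44883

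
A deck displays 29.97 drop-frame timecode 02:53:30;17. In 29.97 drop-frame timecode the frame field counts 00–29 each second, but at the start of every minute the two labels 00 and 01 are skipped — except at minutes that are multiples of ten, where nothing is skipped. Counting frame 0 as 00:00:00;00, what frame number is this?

312005

Complete 10-minute blocks: 17, each 17982 frames → 305694.
Remaining 3 whole minutes in the current block: 1800 + 2 × 1798 = 5396 frames.
Within the current minute: 30 × 30 + 17 − 2 = 915 (labels ;00/;01 skipped at this minute). Total = 305694 + 5396 + 915 = 312005.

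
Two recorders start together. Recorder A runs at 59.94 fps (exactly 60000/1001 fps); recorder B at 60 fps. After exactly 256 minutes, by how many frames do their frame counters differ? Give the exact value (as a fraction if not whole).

921600/1001 frames

256 min = 15360 s.
A emits 60000/1001 × 15360 = 921600000/1001 frames; B emits 60 × 15360 = 921600.
Difference = 921600/1001 frames (≈ 920.6793); B is ahead of A.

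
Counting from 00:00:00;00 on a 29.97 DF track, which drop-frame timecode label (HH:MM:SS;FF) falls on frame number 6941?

00:03:51;17

Ten DF minutes hold 17982 frames, so frame 6941 lies in block 0 (frames 0–17981) with 6941 frames into that block.
The block's first minute is 1800 frames and the rest 1798 each; 6941 frames reaches minute 3, so 0 × 18 + 3 × 2 = 6 labels have been skipped so far.
Adding those back, label number 6941 + 6 = 6947 at 30 labels/s is 231 s + 17 f = 0 h 3 min 51 s frame 17, i.e. 00:03:51;17.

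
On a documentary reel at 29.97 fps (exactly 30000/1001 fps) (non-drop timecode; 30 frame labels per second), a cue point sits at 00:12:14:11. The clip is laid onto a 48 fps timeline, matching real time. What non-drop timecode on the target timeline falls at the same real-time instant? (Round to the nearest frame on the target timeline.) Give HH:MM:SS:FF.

00:12:15:05

Source frame index: (0×3600 + 12×60 + 14) × 30 + 11 = 22031.
Real time: 22031 / (30000/1001) = 22053031/30000 s.
Target frame: (22053031/30000) × (48) = 22053031/625 ≈ 35284.850 → 35285.
At 48 labels/s: frame 35285 → 00:12:15:05.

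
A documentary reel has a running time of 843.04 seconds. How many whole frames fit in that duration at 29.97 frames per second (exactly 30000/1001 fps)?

25265 frames

Frames = 843.04 × 30000/1001 = 2299200/91 ≈ 25265.9341.
Complete frames: 25265.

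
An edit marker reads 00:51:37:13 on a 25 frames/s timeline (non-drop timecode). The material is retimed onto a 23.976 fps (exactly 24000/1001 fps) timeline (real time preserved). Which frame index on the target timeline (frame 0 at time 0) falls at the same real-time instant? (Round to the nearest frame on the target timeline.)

frame 74266

Source frame index: (0×3600 + 51×60 + 37) × 25 + 13 = 77438.
Real time: 77438 / (25) = 77438/25 s.
Target frame: (77438/25) × (24000/1001) = 74340480/1001 ≈ 74266.214 → 74266.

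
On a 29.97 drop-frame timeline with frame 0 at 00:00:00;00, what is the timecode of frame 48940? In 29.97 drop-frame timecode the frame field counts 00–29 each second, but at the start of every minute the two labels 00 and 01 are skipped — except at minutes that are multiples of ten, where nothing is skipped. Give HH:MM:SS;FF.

00:27:13;00

Each 10-minute DF block holds 10 × 60 × 30 − 9 × 2 = 17982 frames. 48940 ÷ 17982 → 2 full blocks, remainder 12976.
Within the partial block the first minute is 1800 frames and each further minute 1798, so 7 further minute boundaries passed. Total skipped labels = 18 × 2 + 2 × 7 = 50.
Non-drop label index = 48940 + 50 = 48990; at 30 labels/s that is 00:27:13:00, i.e. DF 00:27:13;00.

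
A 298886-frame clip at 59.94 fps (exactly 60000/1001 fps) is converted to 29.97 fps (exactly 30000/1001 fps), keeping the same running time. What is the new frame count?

Target frames = source frames × (target rate / source rate) = 298886 × (30000/1001)/(60000/1001) = 298886 × 1/2 = 149443.

149443 frames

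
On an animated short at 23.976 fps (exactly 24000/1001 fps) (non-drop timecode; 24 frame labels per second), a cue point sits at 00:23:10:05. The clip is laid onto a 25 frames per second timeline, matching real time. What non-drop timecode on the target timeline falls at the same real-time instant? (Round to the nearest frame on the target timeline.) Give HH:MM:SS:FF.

Source frame index: (0×3600 + 23×60 + 10) × 24 + 5 = 33365.
Real time: 33365 / (24000/1001) = 6679673/4800 s.
Target frame: (6679673/4800) × (25) = 6679673/192 ≈ 34789.964 → 34790.
At 25 labels/s: frame 34790 → 00:23:11:15.

00:23:11:15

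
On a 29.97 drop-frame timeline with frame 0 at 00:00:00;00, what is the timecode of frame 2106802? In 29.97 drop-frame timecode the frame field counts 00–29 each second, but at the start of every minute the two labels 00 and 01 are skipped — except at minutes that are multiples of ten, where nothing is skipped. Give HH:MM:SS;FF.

Each 10-minute DF block holds 10 × 60 × 30 − 9 × 2 = 17982 frames. 2106802 ÷ 17982 → 117 full blocks, remainder 2908.
Within the partial block the first minute is 1800 frames and each further minute 1798, so 1 further minute boundary passed. Total skipped labels = 18 × 117 + 2 × 1 = 2108.
Non-drop label index = 2106802 + 2108 = 2108910; at 30 labels/s that is 19:31:37:00, i.e. DF 19:31:37;00.

19:31:37;00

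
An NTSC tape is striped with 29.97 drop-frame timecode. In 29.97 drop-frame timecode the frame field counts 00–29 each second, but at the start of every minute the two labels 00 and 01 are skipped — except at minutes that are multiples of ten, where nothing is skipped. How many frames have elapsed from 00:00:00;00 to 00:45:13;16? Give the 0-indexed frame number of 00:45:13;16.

Complete 10-minute blocks: 4, each 17982 frames → 71928.
Remaining 5 whole minutes in the current block: 1800 + 4 × 1798 = 8992 frames.
Within the current minute: 13 × 30 + 16 − 2 = 404 (labels ;00/;01 skipped at this minute). Total = 71928 + 8992 + 404 = 81324.

81324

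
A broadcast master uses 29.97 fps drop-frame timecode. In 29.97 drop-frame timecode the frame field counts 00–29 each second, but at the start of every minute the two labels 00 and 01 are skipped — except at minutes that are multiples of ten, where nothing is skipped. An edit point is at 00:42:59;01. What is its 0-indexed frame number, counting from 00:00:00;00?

77295

As if non-drop at 30 labels/s: (0 × 3600 + 42 × 60 + 59) × 30 + 1 = 77371.
Minute boundaries passed: 42; those not divisible by 10: 42 − 4 = 38; dropped labels = 2 × 38 = 76.
Actual frame index = 77371 − 76 = 77295.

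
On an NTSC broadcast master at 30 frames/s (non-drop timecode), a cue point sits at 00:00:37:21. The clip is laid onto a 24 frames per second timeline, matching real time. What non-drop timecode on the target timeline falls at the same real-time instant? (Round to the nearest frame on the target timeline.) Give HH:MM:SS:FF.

Source frame index: (0×3600 + 0×60 + 37) × 30 + 21 = 1131.
Real time: 1131 / (30) = 377/10 s.
Target frame: (377/10) × (24) = 4524/5 ≈ 904.800 → 905.
At 24 labels/s: frame 905 → 00:00:37:17.

00:00:37:17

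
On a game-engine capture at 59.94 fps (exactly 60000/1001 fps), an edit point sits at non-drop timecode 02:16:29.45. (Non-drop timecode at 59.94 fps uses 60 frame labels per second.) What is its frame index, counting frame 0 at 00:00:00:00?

491385

Total seconds to the label: (2 × 3600 + 16 × 60 + 29) = 8189.
Frame index = 8189 × 60 + 45 = 491385.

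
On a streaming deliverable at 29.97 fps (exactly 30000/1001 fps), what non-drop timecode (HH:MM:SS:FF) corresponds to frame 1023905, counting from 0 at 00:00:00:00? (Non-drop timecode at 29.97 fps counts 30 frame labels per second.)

1023905 ÷ 30 = 34130 full seconds, remainder 5 frames.
34130 s = 9 h 28 min 50 s.
Timecode: 09:28:50:05.

09:28:50:05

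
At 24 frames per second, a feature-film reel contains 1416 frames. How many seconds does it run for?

Running time = 1416 / (24) = 59 s.

59 seconds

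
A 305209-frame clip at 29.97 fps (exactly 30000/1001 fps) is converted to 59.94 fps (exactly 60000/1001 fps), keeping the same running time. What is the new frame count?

Target frames = source frames × (target rate / source rate) = 305209 × (60000/1001)/(30000/1001) = 305209 × 2 = 610418.

610418 frames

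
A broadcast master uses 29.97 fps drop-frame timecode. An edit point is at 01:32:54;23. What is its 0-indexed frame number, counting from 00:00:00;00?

As if non-drop at 30 labels/s: (1 × 3600 + 32 × 60 + 54) × 30 + 23 = 167243.
Minute boundaries passed: 92; those not divisible by 10: 92 − 9 = 83; dropped labels = 2 × 83 = 166.
Actual frame index = 167243 − 166 = 167077.

167077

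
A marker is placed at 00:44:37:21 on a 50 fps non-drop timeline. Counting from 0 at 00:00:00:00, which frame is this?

Total seconds to the label: (0 × 3600 + 44 × 60 + 37) = 2677.
Frame index = 2677 × 50 + 21 = 133871.

frame 133871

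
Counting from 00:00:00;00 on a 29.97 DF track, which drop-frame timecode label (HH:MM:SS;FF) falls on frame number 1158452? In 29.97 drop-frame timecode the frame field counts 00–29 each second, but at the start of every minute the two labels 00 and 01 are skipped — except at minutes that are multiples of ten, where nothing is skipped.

Ten DF minutes hold 17982 frames, so frame 1158452 lies in block 64 (frames 1150848–1168829) with 7604 frames into that block.
The block's first minute is 1800 frames and the rest 1798 each; 7604 frames reaches minute 4, so 64 × 18 + 4 × 2 = 1160 labels have been skipped so far.
Adding those back, label number 1158452 + 1160 = 1159612 at 30 labels/s is 38653 s + 22 f = 10 h 44 min 13 s frame 22, i.e. 10:44:13;22.

10:44:13;22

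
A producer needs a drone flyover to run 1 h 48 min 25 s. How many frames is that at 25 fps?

162625 frames

1 h 48 min 25 s = 6505 s.
Frames = 6505 × 25 = 162625.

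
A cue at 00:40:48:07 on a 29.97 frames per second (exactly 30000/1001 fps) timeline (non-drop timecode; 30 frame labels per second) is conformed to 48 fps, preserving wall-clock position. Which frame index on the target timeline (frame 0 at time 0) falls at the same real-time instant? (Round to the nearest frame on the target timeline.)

frame 117633

Source frame index: (0×3600 + 40×60 + 48) × 30 + 7 = 73447.
Real time: 73447 / (30000/1001) = 73520447/30000 s.
Target frame: (73520447/30000) × (48) = 73520447/625 ≈ 117632.715 → 117633.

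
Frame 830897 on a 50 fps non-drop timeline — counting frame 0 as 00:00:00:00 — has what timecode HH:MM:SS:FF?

04:36:57:47

830897 ÷ 50 = 16617 full seconds, remainder 47 frames.
16617 s = 4 h 36 min 57 s.
Timecode: 04:36:57:47.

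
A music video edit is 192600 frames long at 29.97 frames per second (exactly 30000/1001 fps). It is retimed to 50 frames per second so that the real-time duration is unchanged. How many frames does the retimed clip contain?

321321 frames

Target frames = source frames × (target rate / source rate) = 192600 × (50)/(30000/1001) = 192600 × 1001/600 = 321321.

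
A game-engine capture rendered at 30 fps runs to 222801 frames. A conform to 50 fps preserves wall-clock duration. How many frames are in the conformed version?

Target frames = source frames × (target rate / source rate) = 222801 × (50)/(30) = 222801 × 5/3 = 371335.

371335 frames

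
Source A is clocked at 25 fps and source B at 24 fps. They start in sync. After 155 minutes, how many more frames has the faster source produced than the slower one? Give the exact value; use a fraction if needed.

155 min = 9300 s.
A emits 25 × 9300 = 232500 frames; B emits 24 × 9300 = 223200.
Difference = 9300 frames; B is behind A.

9300 frames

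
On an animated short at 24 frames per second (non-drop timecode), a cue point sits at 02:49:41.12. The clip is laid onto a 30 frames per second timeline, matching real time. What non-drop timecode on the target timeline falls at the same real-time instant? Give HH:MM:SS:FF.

Source frame index: (2×3600 + 49×60 + 41) × 24 + 12 = 244356.
Real time: 244356 / (24) = 20363/2 s.
Target frame: (20363/2) × (30) = 305445.
At 30 labels/s: frame 305445 → 02:49:41:15.

02:49:41:15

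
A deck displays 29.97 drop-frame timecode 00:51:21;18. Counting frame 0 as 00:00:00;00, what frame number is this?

As if non-drop at 30 labels/s: (0 × 3600 + 51 × 60 + 21) × 30 + 18 = 92448.
Minute boundaries passed: 51; those not divisible by 10: 51 − 5 = 46; dropped labels = 2 × 46 = 92.
Actual frame index = 92448 − 92 = 92356.

92356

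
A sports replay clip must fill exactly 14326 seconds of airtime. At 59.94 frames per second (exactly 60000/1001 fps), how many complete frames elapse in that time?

858701 frames

Frames = 14326 × 60000/1001 = 66120000/77 ≈ 858701.2987.
Complete frames: 858701.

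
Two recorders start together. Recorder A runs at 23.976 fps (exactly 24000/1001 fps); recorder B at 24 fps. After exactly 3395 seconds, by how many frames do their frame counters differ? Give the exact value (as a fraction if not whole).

A emits 24000/1001 × 3395 = 11640000/143 frames; B emits 24 × 3395 = 81480.
Difference = 11640/143 frames (≈ 81.3986); B is ahead of A.

11640/143 frames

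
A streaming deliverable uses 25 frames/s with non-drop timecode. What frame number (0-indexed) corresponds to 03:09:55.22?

Total seconds to the label: (3 × 3600 + 9 × 60 + 55) = 11395.
Frame index = 11395 × 25 + 22 = 284897.

284897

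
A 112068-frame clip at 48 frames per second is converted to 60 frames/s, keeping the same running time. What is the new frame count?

140085 frames

Target frames = source frames × (target rate / source rate) = 112068 × (60)/(48) = 112068 × 5/4 = 140085.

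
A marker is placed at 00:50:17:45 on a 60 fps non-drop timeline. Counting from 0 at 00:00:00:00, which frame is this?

frame 181065

Total seconds to the label: (0 × 3600 + 50 × 60 + 17) = 3017.
Frame index = 3017 × 60 + 45 = 181065.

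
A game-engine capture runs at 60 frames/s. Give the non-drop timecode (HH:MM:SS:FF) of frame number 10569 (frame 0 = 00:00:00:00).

00:02:56:09

10569 ÷ 60 = 176 full seconds, remainder 9 frames.
176 s = 0 h 2 min 56 s.
Timecode: 00:02:56:09.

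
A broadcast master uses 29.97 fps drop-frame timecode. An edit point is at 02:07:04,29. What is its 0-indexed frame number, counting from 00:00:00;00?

As if non-drop at 30 labels/s: (2 × 3600 + 7 × 60 + 4) × 30 + 29 = 228749.
Minute boundaries passed: 127; those not divisible by 10: 127 − 12 = 115; dropped labels = 2 × 115 = 230.
Actual frame index = 228749 − 230 = 228519.

228519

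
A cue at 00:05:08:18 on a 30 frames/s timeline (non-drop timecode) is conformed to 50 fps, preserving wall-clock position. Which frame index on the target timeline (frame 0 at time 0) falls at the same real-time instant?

Source frame index: (0×3600 + 5×60 + 8) × 30 + 18 = 9258.
Real time: 9258 / (30) = 1543/5 s.
Target frame: (1543/5) × (50) = 15430.

frame 15430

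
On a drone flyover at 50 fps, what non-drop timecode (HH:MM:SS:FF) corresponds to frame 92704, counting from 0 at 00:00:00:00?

00:30:54:04

92704 ÷ 50 = 1854 full seconds, remainder 4 frames.
1854 s = 0 h 30 min 54 s.
Timecode: 00:30:54:04.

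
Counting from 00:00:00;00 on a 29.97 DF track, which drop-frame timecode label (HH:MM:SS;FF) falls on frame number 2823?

Ten DF minutes hold 17982 frames, so frame 2823 lies in block 0 (frames 0–17981) with 2823 frames into that block.
The block's first minute is 1800 frames and the rest 1798 each; 2823 frames reaches minute 1, so 0 × 18 + 1 × 2 = 2 labels have been skipped so far.
Adding those back, label number 2823 + 2 = 2825 at 30 labels/s is 94 s + 5 f = 0 h 1 min 34 s frame 5, i.e. 00:01:34;05.

00:01:34;05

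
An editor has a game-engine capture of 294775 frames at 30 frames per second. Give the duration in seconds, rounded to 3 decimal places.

Running time = 294775 × 1/30 = 58955/6 s ≈ 9825.833 s.

9825.833 seconds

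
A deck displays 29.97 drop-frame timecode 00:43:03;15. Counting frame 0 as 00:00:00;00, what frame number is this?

77427

As if non-drop at 30 labels/s: (0 × 3600 + 43 × 60 + 3) × 30 + 15 = 77505.
Minute boundaries passed: 43; those not divisible by 10: 43 − 4 = 39; dropped labels = 2 × 39 = 78.
Actual frame index = 77505 − 78 = 77427.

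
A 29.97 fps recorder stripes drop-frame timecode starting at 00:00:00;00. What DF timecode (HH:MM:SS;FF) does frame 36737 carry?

Ten DF minutes hold 17982 frames, so frame 36737 lies in block 2 (frames 35964–53945) with 773 frames into that block.
The block's first minute is 1800 frames and the rest 1798 each; 773 frames reaches minute 0, so 2 × 18 + 0 × 2 = 36 labels have been skipped so far.
Adding those back, label number 36737 + 36 = 36773 at 30 labels/s is 1225 s + 23 f = 0 h 20 min 25 s frame 23, i.e. 00:20:25;23.

00:20:25;23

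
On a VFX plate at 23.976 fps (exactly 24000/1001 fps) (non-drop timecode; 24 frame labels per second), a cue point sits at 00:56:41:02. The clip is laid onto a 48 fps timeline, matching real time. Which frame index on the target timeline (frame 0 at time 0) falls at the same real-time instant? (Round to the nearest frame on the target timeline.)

Source frame index: (0×3600 + 56×60 + 41) × 24 + 2 = 81626.
Real time: 81626 / (24000/1001) = 40853813/12000 s.
Target frame: (40853813/12000) × (48) = 40853813/250 ≈ 163415.252 → 163415.

frame 163415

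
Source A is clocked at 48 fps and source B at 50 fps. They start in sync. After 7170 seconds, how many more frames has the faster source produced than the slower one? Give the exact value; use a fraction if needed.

14340 frames

A emits 48 × 7170 = 344160 frames; B emits 50 × 7170 = 358500.
Difference = 14340 frames; B is ahead of A.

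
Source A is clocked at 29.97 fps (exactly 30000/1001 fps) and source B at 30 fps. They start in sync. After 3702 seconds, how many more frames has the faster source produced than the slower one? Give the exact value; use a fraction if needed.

A emits 30000/1001 × 3702 = 111060000/1001 frames; B emits 30 × 3702 = 111060.
Difference = 111060/1001 frames (≈ 110.9491); B is ahead of A.

111060/1001 frames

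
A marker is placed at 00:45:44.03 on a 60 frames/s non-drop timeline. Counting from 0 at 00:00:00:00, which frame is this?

Total seconds to the label: (0 × 3600 + 45 × 60 + 44) = 2744.
Frame index = 2744 × 60 + 3 = 164643.

164643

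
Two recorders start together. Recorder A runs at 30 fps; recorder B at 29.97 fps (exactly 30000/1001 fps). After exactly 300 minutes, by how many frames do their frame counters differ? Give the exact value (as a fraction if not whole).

540000/1001 frames

300 min = 18000 s.
A emits 30 × 18000 = 540000 frames; B emits 30000/1001 × 18000 = 540000000/1001.
Difference = 540000/1001 frames (≈ 539.4605); B is behind A.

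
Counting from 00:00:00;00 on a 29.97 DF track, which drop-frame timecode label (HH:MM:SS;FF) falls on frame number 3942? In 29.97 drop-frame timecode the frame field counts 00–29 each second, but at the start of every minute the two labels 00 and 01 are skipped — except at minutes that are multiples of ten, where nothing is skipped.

00:02:11;16

Each 10-minute DF block holds 10 × 60 × 30 − 9 × 2 = 17982 frames. 3942 ÷ 17982 → 0 full blocks, remainder 3942.
Within the partial block the first minute is 1800 frames and each further minute 1798, so 2 further minute boundaries passed. Total skipped labels = 18 × 0 + 2 × 2 = 4.
Non-drop label index = 3942 + 4 = 3946; at 30 labels/s that is 00:02:11:16, i.e. DF 00:02:11;16.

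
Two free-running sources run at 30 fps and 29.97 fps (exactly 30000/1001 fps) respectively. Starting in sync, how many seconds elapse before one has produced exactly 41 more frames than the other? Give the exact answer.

The gap grows by |30000/1001 − 30| = 30/1001 frames per second.
Time for a 41-frame gap: 41 ÷ (30/1001) = 41041/30 s.

41041/30 seconds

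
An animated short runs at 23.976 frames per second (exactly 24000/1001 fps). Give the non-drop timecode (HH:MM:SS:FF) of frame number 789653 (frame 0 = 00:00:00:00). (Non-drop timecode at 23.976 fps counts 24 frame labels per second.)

789653 ÷ 24 = 32902 full seconds, remainder 5 frames.
32902 s = 9 h 8 min 22 s.
Timecode: 09:08:22:05.

09:08:22:05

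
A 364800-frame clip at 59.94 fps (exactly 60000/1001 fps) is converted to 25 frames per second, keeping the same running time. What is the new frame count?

152152 frames

Target frames = source frames × (target rate / source rate) = 364800 × (25)/(60000/1001) = 364800 × 1001/2400 = 152152.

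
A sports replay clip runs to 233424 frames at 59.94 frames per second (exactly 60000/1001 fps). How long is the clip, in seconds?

Running time = 233424 / (60000/1001) = 3894.2904 s.

3894.2904 seconds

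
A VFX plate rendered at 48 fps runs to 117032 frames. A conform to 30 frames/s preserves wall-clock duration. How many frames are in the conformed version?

Target frames = source frames × (target rate / source rate) = 117032 × (30)/(48) = 117032 × 5/8 = 73145.

73145 frames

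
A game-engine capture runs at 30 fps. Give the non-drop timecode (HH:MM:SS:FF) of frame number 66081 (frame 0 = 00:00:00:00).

66081 ÷ 30 = 2202 full seconds, remainder 21 frames.
2202 s = 0 h 36 min 42 s.
Timecode: 00:36:42:21.

00:36:42:21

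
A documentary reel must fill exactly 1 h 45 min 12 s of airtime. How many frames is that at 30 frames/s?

189360 frames

1 h 45 min 12 s = 6312 s.
Frames = 6312 × 30 = 189360.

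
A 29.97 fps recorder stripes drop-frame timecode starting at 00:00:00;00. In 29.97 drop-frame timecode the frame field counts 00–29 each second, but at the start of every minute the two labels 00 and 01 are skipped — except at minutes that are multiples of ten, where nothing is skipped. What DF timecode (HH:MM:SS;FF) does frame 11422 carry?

00:06:21;04

Each 10-minute DF block holds 10 × 60 × 30 − 9 × 2 = 17982 frames. 11422 ÷ 17982 → 0 full blocks, remainder 11422.
Within the partial block the first minute is 1800 frames and each further minute 1798, so 6 further minute boundaries passed. Total skipped labels = 18 × 0 + 2 × 6 = 12.
Non-drop label index = 11422 + 12 = 11434; at 30 labels/s that is 00:06:21:04, i.e. DF 00:06:21;04.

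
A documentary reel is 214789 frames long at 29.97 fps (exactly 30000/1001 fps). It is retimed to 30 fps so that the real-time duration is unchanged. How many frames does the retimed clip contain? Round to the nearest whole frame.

Frames at target rate = 214789 × (30) / (30000/1001) = 215003789/1000 ≈ 215003.789.
Nearest whole frame: 215004.

215004 frames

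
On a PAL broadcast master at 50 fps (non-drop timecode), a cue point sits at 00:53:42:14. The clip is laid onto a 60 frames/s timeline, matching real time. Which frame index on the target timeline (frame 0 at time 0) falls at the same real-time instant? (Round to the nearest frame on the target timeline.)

frame 193337

Source frame index: (0×3600 + 53×60 + 42) × 50 + 14 = 161114.
Real time: 161114 / (50) = 80557/25 s.
Target frame: (80557/25) × (60) = 966684/5 ≈ 193336.800 → 193337.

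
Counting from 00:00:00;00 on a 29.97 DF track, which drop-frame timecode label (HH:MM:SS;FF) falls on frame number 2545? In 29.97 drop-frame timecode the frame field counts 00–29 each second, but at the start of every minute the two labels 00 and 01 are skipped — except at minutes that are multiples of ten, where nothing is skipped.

00:01:24;27

Ten DF minutes hold 17982 frames, so frame 2545 lies in block 0 (frames 0–17981) with 2545 frames into that block.
The block's first minute is 1800 frames and the rest 1798 each; 2545 frames reaches minute 1, so 0 × 18 + 1 × 2 = 2 labels have been skipped so far.
Adding those back, label number 2545 + 2 = 2547 at 30 labels/s is 84 s + 27 f = 0 h 1 min 24 s frame 27, i.e. 00:01:24;27.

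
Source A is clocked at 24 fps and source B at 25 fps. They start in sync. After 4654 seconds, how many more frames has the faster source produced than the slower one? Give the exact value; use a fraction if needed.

4654 frames

A emits 24 × 4654 = 111696 frames; B emits 25 × 4654 = 116350.
Difference = 4654 frames; B is ahead of A.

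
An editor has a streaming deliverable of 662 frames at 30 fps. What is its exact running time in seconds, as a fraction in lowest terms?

Running time = 662 ÷ (30) = 662 × 1/30 = 331/15 s.

331/15 seconds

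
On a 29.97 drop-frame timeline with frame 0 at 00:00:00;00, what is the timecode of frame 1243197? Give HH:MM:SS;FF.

Ten DF minutes hold 17982 frames, so frame 1243197 lies in block 69 (frames 1240758–1258739) with 2439 frames into that block.
The block's first minute is 1800 frames and the rest 1798 each; 2439 frames reaches minute 1, so 69 × 18 + 1 × 2 = 1244 labels have been skipped so far.
Adding those back, label number 1243197 + 1244 = 1244441 at 30 labels/s is 41481 s + 11 f = 11 h 31 min 21 s frame 11, i.e. 11:31:21;11.

11:31:21;11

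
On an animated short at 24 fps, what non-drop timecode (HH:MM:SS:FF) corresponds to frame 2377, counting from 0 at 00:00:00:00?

2377 ÷ 24 = 99 full seconds, remainder 1 frame.
99 s = 0 h 1 min 39 s.
Timecode: 00:01:39:01.

00:01:39:01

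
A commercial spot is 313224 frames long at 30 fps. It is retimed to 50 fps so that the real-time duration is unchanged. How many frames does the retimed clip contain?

Target frames = source frames × (target rate / source rate) = 313224 × (50)/(30) = 313224 × 5/3 = 522040.

522040 frames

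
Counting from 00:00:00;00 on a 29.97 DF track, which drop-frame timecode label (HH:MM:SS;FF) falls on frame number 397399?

03:40:59;25

Each 10-minute DF block holds 10 × 60 × 30 − 9 × 2 = 17982 frames. 397399 ÷ 17982 → 22 full blocks, remainder 1795.
Within the partial block the first minute is 1800 frames and each further minute 1798, so 0 further minute boundaries passed. Total skipped labels = 18 × 22 + 2 × 0 = 396.
Non-drop label index = 397399 + 396 = 397795; at 30 labels/s that is 03:40:59:25, i.e. DF 03:40:59;25.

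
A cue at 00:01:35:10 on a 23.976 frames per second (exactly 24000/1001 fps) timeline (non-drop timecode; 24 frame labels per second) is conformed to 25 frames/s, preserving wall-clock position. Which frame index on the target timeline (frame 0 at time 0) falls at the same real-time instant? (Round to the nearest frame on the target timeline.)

frame 2388

Source frame index: (0×3600 + 1×60 + 35) × 24 + 10 = 2290.
Real time: 2290 / (24000/1001) = 229229/2400 s.
Target frame: (229229/2400) × (25) = 229229/96 ≈ 2387.802 → 2388.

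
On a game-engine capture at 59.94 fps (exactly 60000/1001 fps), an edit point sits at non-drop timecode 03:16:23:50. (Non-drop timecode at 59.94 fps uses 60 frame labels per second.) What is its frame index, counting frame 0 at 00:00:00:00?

Total seconds to the label: (3 × 3600 + 16 × 60 + 23) = 11783.
Frame index = 11783 × 60 + 50 = 707030.

707030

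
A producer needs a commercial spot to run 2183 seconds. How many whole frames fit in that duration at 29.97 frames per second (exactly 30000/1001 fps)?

65424 frames

Frames = 2183 × 30000/1001 = 65490000/1001 ≈ 65424.5754.
Complete frames: 65424.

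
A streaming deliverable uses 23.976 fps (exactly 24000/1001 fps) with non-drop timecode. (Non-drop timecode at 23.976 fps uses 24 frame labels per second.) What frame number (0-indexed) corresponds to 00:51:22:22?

Total seconds to the label: (0 × 3600 + 51 × 60 + 22) = 3082.
Frame index = 3082 × 24 + 22 = 73990.

73990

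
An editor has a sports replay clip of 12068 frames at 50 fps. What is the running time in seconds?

Running time = 12068 / (50) = 241.36 s.

241.36 seconds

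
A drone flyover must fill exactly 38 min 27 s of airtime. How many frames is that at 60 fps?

138420 frames

38 min 27 s = 2307 s.
Frames = 2307 × 60 = 138420.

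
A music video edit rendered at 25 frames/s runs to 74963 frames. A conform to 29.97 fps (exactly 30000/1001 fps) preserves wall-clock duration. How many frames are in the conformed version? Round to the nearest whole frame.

89866 frames

Frames at target rate = 74963 × (30000/1001) / (25) = 12850800/143 ≈ 89865.734.
Nearest whole frame: 89866.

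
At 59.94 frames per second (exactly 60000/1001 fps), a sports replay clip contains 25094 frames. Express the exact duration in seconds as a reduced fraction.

Running time = 25094 ÷ (60000/1001) = 25094 × 1001/60000 = 12559547/30000 s.

12559547/30000 seconds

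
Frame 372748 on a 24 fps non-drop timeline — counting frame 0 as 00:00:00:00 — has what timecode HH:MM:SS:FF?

372748 ÷ 24 = 15531 full seconds, remainder 4 frames.
15531 s = 4 h 18 min 51 s.
Timecode: 04:18:51:04.

04:18:51:04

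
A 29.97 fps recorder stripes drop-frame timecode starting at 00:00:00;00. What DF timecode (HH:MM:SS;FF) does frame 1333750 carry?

Each 10-minute DF block holds 10 × 60 × 30 − 9 × 2 = 17982 frames. 1333750 ÷ 17982 → 74 full blocks, remainder 3082.
Within the partial block the first minute is 1800 frames and each further minute 1798, so 1 further minute boundary passed. Total skipped labels = 18 × 74 + 2 × 1 = 1334.
Non-drop label index = 1333750 + 1334 = 1335084; at 30 labels/s that is 12:21:42:24, i.e. DF 12:21:42;24.

12:21:42;24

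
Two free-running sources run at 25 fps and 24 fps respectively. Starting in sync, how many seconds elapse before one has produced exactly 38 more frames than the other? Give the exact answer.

The gap grows by |24 − 25| = 1 frame per second.
Time for a 38-frame gap: 38 ÷ (1) = 38 s.

38 seconds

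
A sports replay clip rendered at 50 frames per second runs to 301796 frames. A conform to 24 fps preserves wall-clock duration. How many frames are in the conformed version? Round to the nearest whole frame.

Frames at target rate = 301796 × (24) / (50) = 3621552/25 ≈ 144862.080.
Nearest whole frame: 144862.

144862 frames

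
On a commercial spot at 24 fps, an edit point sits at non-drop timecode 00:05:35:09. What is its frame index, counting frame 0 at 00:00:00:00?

frame 8049

Total seconds to the label: (0 × 3600 + 5 × 60 + 35) = 335.
Frame index = 335 × 24 + 9 = 8049.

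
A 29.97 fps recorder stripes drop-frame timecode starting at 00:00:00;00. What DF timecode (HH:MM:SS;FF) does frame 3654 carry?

Each 10-minute DF block holds 10 × 60 × 30 − 9 × 2 = 17982 frames. 3654 ÷ 17982 → 0 full blocks, remainder 3654.
Within the partial block the first minute is 1800 frames and each further minute 1798, so 2 further minute boundaries passed. Total skipped labels = 18 × 0 + 2 × 2 = 4.
Non-drop label index = 3654 + 4 = 3658; at 30 labels/s that is 00:02:01:28, i.e. DF 00:02:01;28.

00:02:01;28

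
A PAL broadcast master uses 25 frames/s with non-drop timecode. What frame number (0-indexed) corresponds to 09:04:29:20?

Total seconds to the label: (9 × 3600 + 4 × 60 + 29) = 32669.
Frame index = 32669 × 25 + 20 = 816745.

frame 816745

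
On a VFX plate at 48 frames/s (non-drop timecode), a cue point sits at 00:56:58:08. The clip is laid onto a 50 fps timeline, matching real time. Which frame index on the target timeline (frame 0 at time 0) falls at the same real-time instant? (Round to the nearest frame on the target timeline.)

frame 170908

Source frame index: (0×3600 + 56×60 + 58) × 48 + 8 = 164072.
Real time: 164072 / (48) = 20509/6 s.
Target frame: (20509/6) × (50) = 512725/3 ≈ 170908.333 → 170908.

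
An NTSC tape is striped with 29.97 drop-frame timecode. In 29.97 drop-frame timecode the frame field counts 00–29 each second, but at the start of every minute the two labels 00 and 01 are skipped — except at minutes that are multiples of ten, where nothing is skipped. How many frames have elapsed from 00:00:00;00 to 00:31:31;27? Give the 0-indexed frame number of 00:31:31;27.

56701

As if non-drop at 30 labels/s: (0 × 3600 + 31 × 60 + 31) × 30 + 27 = 56757.
Minute boundaries passed: 31; those not divisible by 10: 31 − 3 = 28; dropped labels = 2 × 28 = 56.
Actual frame index = 56757 − 56 = 56701.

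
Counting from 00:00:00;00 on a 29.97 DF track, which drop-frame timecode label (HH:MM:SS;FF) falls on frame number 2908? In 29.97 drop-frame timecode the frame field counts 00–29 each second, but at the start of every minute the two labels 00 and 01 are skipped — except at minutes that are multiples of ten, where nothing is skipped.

00:01:37;00

Each 10-minute DF block holds 10 × 60 × 30 − 9 × 2 = 17982 frames. 2908 ÷ 17982 → 0 full blocks, remainder 2908.
Within the partial block the first minute is 1800 frames and each further minute 1798, so 1 further minute boundary passed. Total skipped labels = 18 × 0 + 2 × 1 = 2.
Non-drop label index = 2908 + 2 = 2910; at 30 labels/s that is 00:01:37:00, i.e. DF 00:01:37;00.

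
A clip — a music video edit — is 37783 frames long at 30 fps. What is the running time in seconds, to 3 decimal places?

Running time = 37783 × 1/30 = 37783/30 s ≈ 1259.433 s.

1259.433 seconds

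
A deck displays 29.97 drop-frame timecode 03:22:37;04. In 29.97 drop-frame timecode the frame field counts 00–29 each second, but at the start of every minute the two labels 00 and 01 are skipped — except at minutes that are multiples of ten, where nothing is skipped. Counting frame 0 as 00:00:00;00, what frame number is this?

Complete 10-minute blocks: 20, each 17982 frames → 359640.
Remaining 2 whole minutes in the current block: 1800 + 1 × 1798 = 3598 frames.
Within the current minute: 37 × 30 + 4 − 2 = 1112 (labels ;00/;01 skipped at this minute). Total = 359640 + 3598 + 1112 = 364350.

364350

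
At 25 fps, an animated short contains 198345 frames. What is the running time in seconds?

Running time = 198345 / (25) = 7933.8 s.

7933.8 seconds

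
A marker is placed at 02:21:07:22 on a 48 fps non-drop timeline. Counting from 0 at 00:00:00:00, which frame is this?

Total seconds to the label: (2 × 3600 + 21 × 60 + 7) = 8467.
Frame index = 8467 × 48 + 22 = 406438.

406438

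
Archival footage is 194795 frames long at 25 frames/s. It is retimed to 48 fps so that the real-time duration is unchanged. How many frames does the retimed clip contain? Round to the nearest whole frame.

374006 frames

Frames at target rate = 194795 × (48) / (25) = 1870032/5 ≈ 374006.400.
Nearest whole frame: 374006.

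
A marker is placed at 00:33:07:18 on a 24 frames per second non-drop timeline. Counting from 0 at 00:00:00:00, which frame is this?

Total seconds to the label: (0 × 3600 + 33 × 60 + 7) = 1987.
Frame index = 1987 × 24 + 18 = 47706.

frame 47706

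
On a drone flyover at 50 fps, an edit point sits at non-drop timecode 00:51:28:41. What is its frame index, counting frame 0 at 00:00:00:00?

154441

Total seconds to the label: (0 × 3600 + 51 × 60 + 28) = 3088.
Frame index = 3088 × 50 + 41 = 154441.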